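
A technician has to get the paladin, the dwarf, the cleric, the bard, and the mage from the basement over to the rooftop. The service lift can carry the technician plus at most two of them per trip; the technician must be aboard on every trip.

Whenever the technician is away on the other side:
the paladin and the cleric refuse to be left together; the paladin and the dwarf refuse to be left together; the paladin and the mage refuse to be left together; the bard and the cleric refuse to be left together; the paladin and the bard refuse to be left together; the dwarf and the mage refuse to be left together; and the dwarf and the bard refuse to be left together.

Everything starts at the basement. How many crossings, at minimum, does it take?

Whatever the first load, the items left behind include a forbidden pair without the technician. No opening move is safe, so no plan exists.

impossible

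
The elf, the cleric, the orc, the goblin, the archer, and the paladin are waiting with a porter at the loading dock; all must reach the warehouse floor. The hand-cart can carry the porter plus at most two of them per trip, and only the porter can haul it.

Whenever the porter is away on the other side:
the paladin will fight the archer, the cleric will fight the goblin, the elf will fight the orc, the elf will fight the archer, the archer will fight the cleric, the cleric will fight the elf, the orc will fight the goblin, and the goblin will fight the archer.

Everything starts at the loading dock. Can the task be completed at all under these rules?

No

Whatever the first load, the items left behind include a forbidden pair without the porter. No opening move is safe, so no plan exists.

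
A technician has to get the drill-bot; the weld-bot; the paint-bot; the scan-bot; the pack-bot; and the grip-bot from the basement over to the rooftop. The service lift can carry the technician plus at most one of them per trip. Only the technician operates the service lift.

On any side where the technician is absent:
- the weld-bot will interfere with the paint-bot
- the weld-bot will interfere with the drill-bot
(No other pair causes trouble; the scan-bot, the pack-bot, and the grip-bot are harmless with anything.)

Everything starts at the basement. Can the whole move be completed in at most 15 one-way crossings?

Yes — this plan uses 13 crossings (≤ 15):
1. Technician goes to the rooftop with the weld-bot.  [the basement: the drill-bot, the grip-bot, the pack-bot, the paint-bot, the scan-bot | the rooftop: the weld-bot]
2. Technician goes back to the basement alone.  [the basement: the drill-bot, the grip-bot, the pack-bot, the paint-bot, the scan-bot | the rooftop: the weld-bot]
3. Technician goes to the rooftop with the drill-bot.  [the basement: the grip-bot, the pack-bot, the paint-bot, the scan-bot | the rooftop: the drill-bot, the weld-bot]
4. Technician goes back to the basement with the weld-bot.  [the basement: the grip-bot, the pack-bot, the paint-bot, the scan-bot, the weld-bot | the rooftop: the drill-bot]
5. Technician goes to the rooftop with the paint-bot.  [the basement: the grip-bot, the pack-bot, the scan-bot, the weld-bot | the rooftop: the drill-bot, the paint-bot]
6. Technician goes back to the basement alone.  [the basement: the grip-bot, the pack-bot, the scan-bot, the weld-bot | the rooftop: the drill-bot, the paint-bot]
7. Technician goes to the rooftop with the scan-bot.  [the basement: the grip-bot, the pack-bot, the weld-bot | the rooftop: the drill-bot, the paint-bot, the scan-bot]
8. Technician goes back to the basement alone.  [the basement: the grip-bot, the pack-bot, the weld-bot | the rooftop: the drill-bot, the paint-bot, the scan-bot]
9. Technician goes to the rooftop with the pack-bot.  [the basement: the grip-bot, the weld-bot | the rooftop: the drill-bot, the pack-bot, the paint-bot, the scan-bot]
10. Technician goes back to the basement alone.  [the basement: the grip-bot, the weld-bot | the rooftop: the drill-bot, the pack-bot, the paint-bot, the scan-bot]
11. Technician goes to the rooftop with the grip-bot.  [the basement: the weld-bot | the rooftop: the drill-bot, the grip-bot, the pack-bot, the paint-bot, the scan-bot]
12. Technician goes back to the basement alone.  [the basement: the weld-bot | the rooftop: the drill-bot, the grip-bot, the pack-bot, the paint-bot, the scan-bot]
13. Technician goes to the rooftop with the weld-bot.  [the basement: — | the rooftop: the drill-bot, the grip-bot, the pack-bot, the paint-bot, the scan-bot, the weld-bot]

Yes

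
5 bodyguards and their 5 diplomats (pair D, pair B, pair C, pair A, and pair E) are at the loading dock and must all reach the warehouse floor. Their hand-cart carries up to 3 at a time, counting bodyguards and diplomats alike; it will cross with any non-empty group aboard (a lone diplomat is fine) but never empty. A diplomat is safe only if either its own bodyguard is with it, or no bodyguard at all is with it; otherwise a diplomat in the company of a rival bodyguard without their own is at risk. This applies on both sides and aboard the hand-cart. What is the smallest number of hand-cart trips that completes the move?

11

Counting alone: each trip to the warehouse floor takes at most 3 across and each return brings at least 1 back, so after t trips out (and t−1 returns) at most 3t − (t−1) of the 10 are across; that first reaches 10 at t = 5, so at least 9 crossings are needed.
The safety rule pushes this higher. Following every safe sequence of crossings, the most of the 10 that can be at the warehouse floor as the hand-cart arrives there on crossing 9 is 9 — never all 10.
So no plan with fewer than 11 crossings exists, and this one achieves 11:
1. bodyguard D and diplomat D cross → the warehouse floor.
2. bodyguard D crosses ← the loading dock.
3. diplomat A, diplomat B, and diplomat C cross → the warehouse floor.
4. diplomat D crosses ← the loading dock.
5. bodyguard A, bodyguard B, and bodyguard C cross → the warehouse floor.
6. bodyguard B and diplomat B cross ← the loading dock.
7. bodyguard B, bodyguard D, and bodyguard E cross → the warehouse floor.
8. diplomat C crosses ← the loading dock.
9. diplomat B and diplomat D cross → the warehouse floor.
10. diplomat D crosses ← the loading dock.
11. diplomat C, diplomat D, and diplomat E cross → the warehouse floor.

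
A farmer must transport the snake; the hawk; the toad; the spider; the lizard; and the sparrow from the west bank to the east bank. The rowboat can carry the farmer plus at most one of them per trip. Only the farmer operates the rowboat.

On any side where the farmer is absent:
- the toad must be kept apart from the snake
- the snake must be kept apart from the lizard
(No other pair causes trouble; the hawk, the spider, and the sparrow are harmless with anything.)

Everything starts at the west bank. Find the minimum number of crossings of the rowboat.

13

Counting alone: the farmer can take at most 1 across per trip to the east bank, so moving all 6 needs at least 6 loaded trips out, with a return between consecutive ones — at least 11 crossings.
The safety rule pushes this higher. Following every safe sequence of crossings, the most of the 6 that can be at the east bank as the rowboat arrives there on crossing 11 is 5 — never all 6.
So no plan with fewer than 13 crossings exists, and this one achieves 13:
1. Farmer goes to the east bank with the snake.  [the west bank: the hawk, the lizard, the sparrow, the spider, the toad | the east bank: the snake]
2. Farmer goes back to the west bank alone.  [the west bank: the hawk, the lizard, the sparrow, the spider, the toad | the east bank: the snake]
3. Farmer goes to the east bank with the hawk.  [the west bank: the lizard, the sparrow, the spider, the toad | the east bank: the hawk, the snake]
4. Farmer goes back to the west bank alone.  [the west bank: the lizard, the sparrow, the spider, the toad | the east bank: the hawk, the snake]
5. Farmer goes to the east bank with the toad.  [the west bank: the lizard, the sparrow, the spider | the east bank: the hawk, the snake, the toad]
6. Farmer goes back to the west bank with the snake.  [the west bank: the lizard, the snake, the sparrow, the spider | the east bank: the hawk, the toad]
7. Farmer goes to the east bank with the lizard.  [the west bank: the snake, the sparrow, the spider | the east bank: the hawk, the lizard, the toad]
8. Farmer goes back to the west bank alone.  [the west bank: the snake, the sparrow, the spider | the east bank: the hawk, the lizard, the toad]
9. Farmer goes to the east bank with the spider.  [the west bank: the snake, the sparrow | the east bank: the hawk, the lizard, the spider, the toad]
10. Farmer goes back to the west bank alone.  [the west bank: the snake, the sparrow | the east bank: the hawk, the lizard, the spider, the toad]
11. Farmer goes to the east bank with the sparrow.  [the west bank: the snake | the east bank: the hawk, the lizard, the sparrow, the spider, the toad]
12. Farmer goes back to the west bank alone.  [the west bank: the snake | the east bank: the hawk, the lizard, the sparrow, the spider, the toad]
13. Farmer goes to the east bank with the snake.  [the west bank: — | the east bank: the hawk, the lizard, the snake, the sparrow, the spider, the toad]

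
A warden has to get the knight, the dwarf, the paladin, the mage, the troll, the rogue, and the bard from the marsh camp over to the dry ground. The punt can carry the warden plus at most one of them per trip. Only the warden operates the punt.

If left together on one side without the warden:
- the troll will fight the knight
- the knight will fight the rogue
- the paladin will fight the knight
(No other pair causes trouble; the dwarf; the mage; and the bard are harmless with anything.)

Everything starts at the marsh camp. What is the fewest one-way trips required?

impossible

Following every safe sequence of crossings from the start, the most of the 7 that can be at the dry ground as the punt arrives there on crossings 1, 3, 5, 7, 9 is 1, 2, 3, 4, 5 respectively; the best ever achieved is 5 of 7.
From crossing 11 on, no configuration arises that was not already reachable earlier: only 72 distinct safe configurations (who is on which side, and where the punt is) can ever be reached, none of them has everyone across, and every continuation just revisits them. So no valid plan exists.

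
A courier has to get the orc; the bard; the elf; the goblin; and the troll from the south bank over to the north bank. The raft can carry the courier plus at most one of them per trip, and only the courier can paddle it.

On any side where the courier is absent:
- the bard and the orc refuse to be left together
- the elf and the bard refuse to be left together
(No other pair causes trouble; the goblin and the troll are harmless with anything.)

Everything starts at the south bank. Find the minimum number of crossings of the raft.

Counting alone: the courier can take at most 1 across per trip to the north bank, so moving all 5 needs at least 5 loaded trips out, with a return between consecutive ones — at least 9 crossings.
The safety rule pushes this higher. Following every safe sequence of crossings, the most of the 5 that can be at the north bank as the raft arrives there on crossing 9 is 4 — never all 5.
So no plan with fewer than 11 crossings exists, and this one achieves 11:
1. Courier goes to the north bank with the bard.
2. Courier goes back to the south bank alone.
3. Courier goes to the north bank with the orc.
4. Courier goes back to the south bank with the bard.
5. Courier goes to the north bank with the elf.
6. Courier goes back to the south bank alone.
7. Courier goes to the north bank with the goblin.
8. Courier goes back to the south bank alone.
9. Courier goes to the north bank with the troll.
10. Courier goes back to the south bank alone.
11. Courier goes to the north bank with the bard.

11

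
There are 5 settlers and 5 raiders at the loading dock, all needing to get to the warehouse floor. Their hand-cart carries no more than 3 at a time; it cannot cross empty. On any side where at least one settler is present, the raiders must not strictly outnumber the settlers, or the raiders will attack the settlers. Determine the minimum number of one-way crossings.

11

Counting alone: each trip to the warehouse floor takes at most 3 across and each return brings at least 1 back, so after t trips out (and t−1 returns) at most 3t − (t−1) of the 10 are across; that first reaches 10 at t = 5, so at least 9 crossings are needed.
The safety rule pushes this higher. Following every safe sequence of crossings, the most of the 10 that can be at the warehouse floor as the hand-cart arrives there on crossing 9 is 9 — never all 10.
So no plan with fewer than 11 crossings exists, and this one achieves 11:
1. 2 raiders → the warehouse floor.  (the loading dock: 5S 3R; the warehouse floor: 0S 2R)
2. 1 raider ← the loading dock.  (the loading dock: 5S 4R; the warehouse floor: 0S 1R)
3. 3 raiders → the warehouse floor.  (the loading dock: 5S 1R; the warehouse floor: 0S 4R)
4. 1 raider ← the loading dock.  (the loading dock: 5S 2R; the warehouse floor: 0S 3R)
5. 3 settlers → the warehouse floor.  (the loading dock: 2S 2R; the warehouse floor: 3S 3R)
6. 1 settler and 1 raider ← the loading dock.  (the loading dock: 3S 3R; the warehouse floor: 2S 2R)
7. 3 settlers → the warehouse floor.  (the loading dock: 0S 3R; the warehouse floor: 5S 2R)
8. 1 raider ← the loading dock.  (the loading dock: 0S 4R; the warehouse floor: 5S 1R)
9. 2 raiders → the warehouse floor.  (the loading dock: 0S 2R; the warehouse floor: 5S 3R)
10. 1 raider ← the loading dock.  (the loading dock: 0S 3R; the warehouse floor: 5S 2R)
11. 3 raiders → the warehouse floor.  (the loading dock: 0S 0R; the warehouse floor: 5S 5R)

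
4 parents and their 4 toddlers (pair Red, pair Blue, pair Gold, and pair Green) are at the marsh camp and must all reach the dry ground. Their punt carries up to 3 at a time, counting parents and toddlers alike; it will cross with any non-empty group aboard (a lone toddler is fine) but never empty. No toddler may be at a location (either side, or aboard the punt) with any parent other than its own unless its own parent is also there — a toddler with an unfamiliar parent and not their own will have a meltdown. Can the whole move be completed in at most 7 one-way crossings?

Counting alone: each trip to the dry ground takes at most 3 across and each return brings at least 1 back, so after t trips out (and t−1 returns) at most 3t − (t−1) of the 8 are across; that first reaches 8 at t = 4, so at least 7 crossings are needed.
The safety rule pushes this higher. Following every safe sequence of crossings, the most of the 8 that can be at the dry ground as the punt arrives there on crossing 7 is 7 — never all 8.
So the move cannot be finished within 7 crossings. (The shortest complete plan takes 9:)
1. parent Red and toddler Red cross → the dry ground.
2. parent Red crosses ← the marsh camp.
3. parent Blue, parent Red, and toddler Blue cross → the dry ground.
4. parent Red and toddler Red cross ← the marsh camp.
5. parent Gold, parent Green, and parent Red cross → the dry ground.
6. toddler Blue crosses ← the marsh camp.
7. toddler Blue and toddler Red cross → the dry ground.
8. toddler Red crosses ← the marsh camp.
9. toddler Gold, toddler Green, and toddler Red cross → the dry ground.

No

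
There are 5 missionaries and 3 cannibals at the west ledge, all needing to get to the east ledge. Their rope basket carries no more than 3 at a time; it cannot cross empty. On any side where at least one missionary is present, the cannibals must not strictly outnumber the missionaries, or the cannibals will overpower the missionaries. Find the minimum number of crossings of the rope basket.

7

Counting alone: each trip to the east ledge takes at most 3 across and each return brings at least 1 back, so after t trips out (and t−1 returns) at most 3t − (t−1) of the 8 are across; that first reaches 8 at t = 4, so at least 7 crossings are needed.
The plan below uses exactly 7 crossings, so it is optimal:
1. 2 cannibals → the east ledge.  (the west ledge: 5M 1C; the east ledge: 0M 2C)
2. 1 cannibal ← the west ledge.  (the west ledge: 5M 2C; the east ledge: 0M 1C)
3. 2 missionaries and 1 cannibal → the east ledge.  (the west ledge: 3M 1C; the east ledge: 2M 2C)
4. 1 cannibal ← the west ledge.  (the west ledge: 3M 2C; the east ledge: 2M 1C)
5. 1 missionary and 2 cannibals → the east ledge.  (the west ledge: 2M 0C; the east ledge: 3M 3C)
6. 1 cannibal ← the west ledge.  (the west ledge: 2M 1C; the east ledge: 3M 2C)
7. 2 missionaries and 1 cannibal → the east ledge.  (the west ledge: 0M 0C; the east ledge: 5M 3C)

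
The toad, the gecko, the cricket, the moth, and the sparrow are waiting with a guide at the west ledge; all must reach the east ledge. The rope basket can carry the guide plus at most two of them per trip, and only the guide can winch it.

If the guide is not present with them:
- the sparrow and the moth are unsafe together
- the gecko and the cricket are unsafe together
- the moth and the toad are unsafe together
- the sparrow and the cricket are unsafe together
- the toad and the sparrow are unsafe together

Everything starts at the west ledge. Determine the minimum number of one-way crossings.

impossible

Whatever the first load, the items left behind include a forbidden pair without the guide. No opening move is safe, so no plan exists.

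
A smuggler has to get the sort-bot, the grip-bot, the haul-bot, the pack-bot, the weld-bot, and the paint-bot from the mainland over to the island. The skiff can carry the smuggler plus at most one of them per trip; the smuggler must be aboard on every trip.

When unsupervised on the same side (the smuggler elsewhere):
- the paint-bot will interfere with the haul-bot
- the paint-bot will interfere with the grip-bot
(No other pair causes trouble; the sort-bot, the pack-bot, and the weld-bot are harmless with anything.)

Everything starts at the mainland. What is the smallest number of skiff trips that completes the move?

13

Counting alone: the smuggler can take at most 1 across per trip to the island, so moving all 6 needs at least 6 loaded trips out, with a return between consecutive ones — at least 11 crossings.
The safety rule pushes this higher. Following every safe sequence of crossings, the most of the 6 that can be at the island as the skiff arrives there on crossing 11 is 5 — never all 6.
So no plan with fewer than 13 crossings exists, and this one achieves 13:
1. Smuggler goes to the island with the paint-bot.  [the mainland: the grip-bot, the haul-bot, the pack-bot, the sort-bot, the weld-bot | the island: the paint-bot]
2. Smuggler goes back to the mainland alone.  [the mainland: the grip-bot, the haul-bot, the pack-bot, the sort-bot, the weld-bot | the island: the paint-bot]
3. Smuggler goes to the island with the sort-bot.  [the mainland: the grip-bot, the haul-bot, the pack-bot, the weld-bot | the island: the paint-bot, the sort-bot]
4. Smuggler goes back to the mainland alone.  [the mainland: the grip-bot, the haul-bot, the pack-bot, the weld-bot | the island: the paint-bot, the sort-bot]
5. Smuggler goes to the island with the grip-bot.  [the mainland: the haul-bot, the pack-bot, the weld-bot | the island: the grip-bot, the paint-bot, the sort-bot]
6. Smuggler goes back to the mainland with the paint-bot.  [the mainland: the haul-bot, the pack-bot, the paint-bot, the weld-bot | the island: the grip-bot, the sort-bot]
7. Smuggler goes to the island with the haul-bot.  [the mainland: the pack-bot, the paint-bot, the weld-bot | the island: the grip-bot, the haul-bot, the sort-bot]
8. Smuggler goes back to the mainland alone.  [the mainland: the pack-bot, the paint-bot, the weld-bot | the island: the grip-bot, the haul-bot, the sort-bot]
9. Smuggler goes to the island with the pack-bot.  [the mainland: the paint-bot, the weld-bot | the island: the grip-bot, the haul-bot, the pack-bot, the sort-bot]
10. Smuggler goes back to the mainland alone.  [the mainland: the paint-bot, the weld-bot | the island: the grip-bot, the haul-bot, the pack-bot, the sort-bot]
11. Smuggler goes to the island with the weld-bot.  [the mainland: the paint-bot | the island: the grip-bot, the haul-bot, the pack-bot, the sort-bot, the weld-bot]
12. Smuggler goes back to the mainland alone.  [the mainland: the paint-bot | the island: the grip-bot, the haul-bot, the pack-bot, the sort-bot, the weld-bot]
13. Smuggler goes to the island with the paint-bot.  [the mainland: — | the island: the grip-bot, the haul-bot, the pack-bot, the paint-bot, the sort-bot, the weld-bot]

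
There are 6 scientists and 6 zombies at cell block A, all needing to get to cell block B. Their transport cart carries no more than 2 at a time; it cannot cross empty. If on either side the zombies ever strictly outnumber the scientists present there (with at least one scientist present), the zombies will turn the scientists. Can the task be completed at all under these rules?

No

Following every safe sequence of crossings from the start, the most of the 12 that can be at cell block B as the transport cart arrives there on crossings 1, 3, 5, 7, 9 is 2, 3, 4, 5, 6 respectively; the best ever achieved is 6 of 12.
From crossing 11 on, no configuration arises that was not already reachable earlier: only 15 distinct safe configurations (who is on which side, and where the transport cart is) can ever be reached, none of them has everyone across, and every continuation just revisits them. They are: 0 scientists + 0 zombies across (transport cart back at the start); 0 scientists + 1 zombie across (transport cart there); 0 scientists + 1 zombie across (transport cart back at the start); 0 scientists + 2 zombies across (transport cart there); 0 scientists + 2 zombies across (transport cart back at the start); 0 scientists + 3 zombies across (transport cart there); 0 scientists + 3 zombies across (transport cart back at the start); 0 scientists + 4 zombies across (transport cart there); 0 scientists + 4 zombies across (transport cart back at the start); 0 scientists + 5 zombies across (transport cart there); 0 scientists + 5 zombies across (transport cart back at the start); 0 scientists + 6 zombies across (transport cart there); 1 scientist + 1 zombie across (transport cart there); 1 scientist + 1 zombie across (transport cart back at the start); 2 scientists + 2 zombies across (transport cart there). So no valid plan exists.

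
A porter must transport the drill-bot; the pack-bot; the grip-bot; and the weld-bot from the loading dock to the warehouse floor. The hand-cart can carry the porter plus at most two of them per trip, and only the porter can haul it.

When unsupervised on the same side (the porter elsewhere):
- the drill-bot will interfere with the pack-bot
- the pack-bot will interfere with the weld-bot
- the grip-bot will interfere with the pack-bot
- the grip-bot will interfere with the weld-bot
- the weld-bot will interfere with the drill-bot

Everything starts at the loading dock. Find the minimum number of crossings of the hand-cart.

Counting alone: the porter can take at most 2 across per trip to the warehouse floor, so moving all 4 needs at least 2 loaded trips out, with a return between consecutive ones — at least 3 crossings.
The safety rule pushes this higher. Following every safe sequence of crossings, the most of the 4 that can be at the warehouse floor as the hand-cart arrives there on crossing 3 is 3 — never all 4.
So no plan with fewer than 5 crossings exists, and this one achieves 5:
1. Porter goes to the warehouse floor with the pack-bot and the weld-bot.  [the loading dock: the drill-bot, the grip-bot | the warehouse floor: the pack-bot, the weld-bot]
2. Porter goes back to the loading dock with the pack-bot.  [the loading dock: the drill-bot, the grip-bot, the pack-bot | the warehouse floor: the weld-bot]
3. Porter goes to the warehouse floor with the drill-bot and the grip-bot.  [the loading dock: the pack-bot | the warehouse floor: the drill-bot, the grip-bot, the weld-bot]
4. Porter goes back to the loading dock with the weld-bot.  [the loading dock: the pack-bot, the weld-bot | the warehouse floor: the drill-bot, the grip-bot]
5. Porter goes to the warehouse floor with the pack-bot and the weld-bot.  [the loading dock: — | the warehouse floor: the drill-bot, the grip-bot, the pack-bot, the weld-bot]

5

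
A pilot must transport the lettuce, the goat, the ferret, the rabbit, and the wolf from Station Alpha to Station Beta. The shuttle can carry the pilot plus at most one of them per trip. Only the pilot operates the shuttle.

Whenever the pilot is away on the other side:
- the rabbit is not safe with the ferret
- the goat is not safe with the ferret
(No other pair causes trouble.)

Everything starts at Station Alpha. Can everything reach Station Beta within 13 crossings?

Yes

Yes — this plan uses 11 crossings (≤ 13):
1. Pilot goes to Station Beta with the ferret.  [Station Alpha: the goat, the lettuce, the rabbit, the wolf | Station Beta: the ferret]
2. Pilot goes back to Station Alpha alone.  [Station Alpha: the goat, the lettuce, the rabbit, the wolf | Station Beta: the ferret]
3. Pilot goes to Station Beta with the lettuce.  [Station Alpha: the goat, the rabbit, the wolf | Station Beta: the ferret, the lettuce]
4. Pilot goes back to Station Alpha alone.  [Station Alpha: the goat, the rabbit, the wolf | Station Beta: the ferret, the lettuce]
5. Pilot goes to Station Beta with the goat.  [Station Alpha: the rabbit, the wolf | Station Beta: the ferret, the goat, the lettuce]
6. Pilot goes back to Station Alpha with the ferret.  [Station Alpha: the ferret, the rabbit, the wolf | Station Beta: the goat, the lettuce]
7. Pilot goes to Station Beta with the rabbit.  [Station Alpha: the ferret, the wolf | Station Beta: the goat, the lettuce, the rabbit]
8. Pilot goes back to Station Alpha alone.  [Station Alpha: the ferret, the wolf | Station Beta: the goat, the lettuce, the rabbit]
9. Pilot goes to Station Beta with the wolf.  [Station Alpha: the ferret | Station Beta: the goat, the lettuce, the rabbit, the wolf]
10. Pilot goes back to Station Alpha alone.  [Station Alpha: the ferret | Station Beta: the goat, the lettuce, the rabbit, the wolf]
11. Pilot goes to Station Beta with the ferret.  [Station Alpha: — | Station Beta: the ferret, the goat, the lettuce, the rabbit, the wolf]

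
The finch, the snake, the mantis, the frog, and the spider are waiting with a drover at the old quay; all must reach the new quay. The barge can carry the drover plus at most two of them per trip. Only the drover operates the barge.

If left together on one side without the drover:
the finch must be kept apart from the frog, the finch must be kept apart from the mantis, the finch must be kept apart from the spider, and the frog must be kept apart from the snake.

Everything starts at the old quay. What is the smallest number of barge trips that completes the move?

Counting alone: the drover can take at most 2 across per trip to the new quay, so moving all 5 needs at least 3 loaded trips out, with a return between consecutive ones — at least 5 crossings.
The plan below uses exactly 5 crossings, so it is optimal:
1. Drover goes to the new quay with the finch and the snake.  [the old quay: the frog, the mantis, the spider | the new quay: the finch, the snake]
2. Drover goes back to the old quay alone.  [the old quay: the frog, the mantis, the spider | the new quay: the finch, the snake]
3. Drover goes to the new quay with the mantis and the spider.  [the old quay: the frog | the new quay: the finch, the mantis, the snake, the spider]
4. Drover goes back to the old quay with the finch.  [the old quay: the finch, the frog | the new quay: the mantis, the snake, the spider]
5. Drover goes to the new quay with the finch and the frog.  [the old quay: — | the new quay: the finch, the frog, the mantis, the snake, the spider]

5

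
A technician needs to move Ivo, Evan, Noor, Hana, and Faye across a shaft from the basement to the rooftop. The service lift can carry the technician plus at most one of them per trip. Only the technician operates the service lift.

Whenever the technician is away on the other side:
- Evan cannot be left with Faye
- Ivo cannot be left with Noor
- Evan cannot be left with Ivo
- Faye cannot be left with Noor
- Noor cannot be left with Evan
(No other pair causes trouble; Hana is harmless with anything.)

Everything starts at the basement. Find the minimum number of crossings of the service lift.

Whatever the first load, the items left behind include a forbidden pair without the technician. No opening move is safe, so no plan exists.

impossible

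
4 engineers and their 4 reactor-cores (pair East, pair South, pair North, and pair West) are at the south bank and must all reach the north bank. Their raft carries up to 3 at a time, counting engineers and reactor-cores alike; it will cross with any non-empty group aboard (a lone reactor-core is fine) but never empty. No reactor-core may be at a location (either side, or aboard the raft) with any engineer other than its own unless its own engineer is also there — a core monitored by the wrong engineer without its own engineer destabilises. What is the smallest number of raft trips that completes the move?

9

Counting alone: each trip to the north bank takes at most 3 across and each return brings at least 1 back, so after t trips out (and t−1 returns) at most 3t − (t−1) of the 8 are across; that first reaches 8 at t = 4, so at least 7 crossings are needed.
The safety rule pushes this higher. Following every safe sequence of crossings, the most of the 8 that can be at the north bank as the raft arrives there on crossing 7 is 7 — never all 8.
So no plan with fewer than 9 crossings exists, and this one achieves 9:
1. engineer East and reactor-core East cross → the north bank.
2. engineer East crosses ← the south bank.
3. engineer East, engineer South, and reactor-core South cross → the north bank.
4. engineer East and reactor-core East cross ← the south bank.
5. engineer East, engineer North, and engineer West cross → the north bank.
6. reactor-core South crosses ← the south bank.
7. reactor-core East and reactor-core South cross → the north bank.
8. reactor-core East crosses ← the south bank.
9. reactor-core East, reactor-core North, and reactor-core West cross → the north bank.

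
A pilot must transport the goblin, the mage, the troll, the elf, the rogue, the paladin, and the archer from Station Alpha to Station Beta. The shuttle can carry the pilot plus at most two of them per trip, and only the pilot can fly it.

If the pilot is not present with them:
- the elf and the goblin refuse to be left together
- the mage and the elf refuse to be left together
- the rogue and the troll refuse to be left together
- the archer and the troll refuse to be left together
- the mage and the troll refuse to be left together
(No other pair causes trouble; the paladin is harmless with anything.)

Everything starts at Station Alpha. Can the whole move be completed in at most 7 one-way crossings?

No

Counting alone: the pilot can take at most 2 across per trip to Station Beta, so moving all 7 needs at least 4 loaded trips out, with a return between consecutive ones — at least 7 crossings.
The safety rule pushes this higher. Following every safe sequence of crossings, the most of the 7 that can be at Station Beta as the shuttle arrives there on crossing 7 is 6 — never all 7.
So the move cannot be finished within 7 crossings. (The shortest complete plan takes 9:)
1. Pilot goes to Station Beta with the elf and the troll.
2. Pilot goes back to Station Alpha alone.
3. Pilot goes to Station Beta with the goblin.
4. Pilot goes back to Station Alpha with the elf.
5. Pilot goes to Station Beta with the mage and the rogue.
6. Pilot goes back to Station Alpha with the troll.
7. Pilot goes to Station Beta with the archer and the paladin.
8. Pilot goes back to Station Alpha alone.
9. Pilot goes to Station Beta with the elf and the troll.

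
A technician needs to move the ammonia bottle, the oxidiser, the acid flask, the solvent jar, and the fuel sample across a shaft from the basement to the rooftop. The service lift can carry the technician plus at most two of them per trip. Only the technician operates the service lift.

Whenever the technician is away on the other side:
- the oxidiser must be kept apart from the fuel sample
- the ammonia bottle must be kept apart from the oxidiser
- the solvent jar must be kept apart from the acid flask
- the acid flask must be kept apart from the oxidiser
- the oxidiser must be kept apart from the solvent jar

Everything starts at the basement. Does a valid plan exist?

1. Technician goes to the rooftop with the acid flask and the oxidiser.  [the basement: the ammonia bottle, the fuel sample, the solvent jar | the rooftop: the acid flask, the oxidiser]
2. Technician goes back to the basement with the oxidiser.  [the basement: the ammonia bottle, the fuel sample, the oxidiser, the solvent jar | the rooftop: the acid flask]
3. Technician goes to the rooftop with the ammonia bottle and the oxidiser.  [the basement: the fuel sample, the solvent jar | the rooftop: the acid flask, the ammonia bottle, the oxidiser]
4. Technician goes back to the basement with the oxidiser.  [the basement: the fuel sample, the oxidiser, the solvent jar | the rooftop: the acid flask, the ammonia bottle]
5. Technician goes to the rooftop with the fuel sample and the oxidiser.  [the basement: the solvent jar | the rooftop: the acid flask, the ammonia bottle, the fuel sample, the oxidiser]
6. Technician goes back to the basement with the oxidiser.  [the basement: the oxidiser, the solvent jar | the rooftop: the acid flask, the ammonia bottle, the fuel sample]
7. Technician goes to the rooftop with the oxidiser and the solvent jar.  [the basement: — | the rooftop: the acid flask, the ammonia bottle, the fuel sample, the oxidiser, the solvent jar]

Yes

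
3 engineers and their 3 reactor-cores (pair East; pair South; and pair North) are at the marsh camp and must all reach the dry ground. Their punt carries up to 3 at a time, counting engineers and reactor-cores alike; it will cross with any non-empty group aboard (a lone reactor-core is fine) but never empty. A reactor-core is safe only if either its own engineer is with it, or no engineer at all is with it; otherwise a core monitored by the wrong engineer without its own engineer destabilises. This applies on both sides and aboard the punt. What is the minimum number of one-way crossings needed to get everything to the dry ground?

5

Counting alone: each trip to the dry ground takes at most 3 across and each return brings at least 1 back, so after t trips out (and t−1 returns) at most 3t − (t−1) of the 6 are across; that first reaches 6 at t = 3, so at least 5 crossings are needed.
The plan below uses exactly 5 crossings, so it is optimal:
1. engineer East and reactor-core East cross → the dry ground.
2. engineer East crosses ← the marsh camp.
3. engineer East, engineer North, and engineer South cross → the dry ground.
4. reactor-core East crosses ← the marsh camp.
5. reactor-core East, reactor-core North, and reactor-core South cross → the dry ground.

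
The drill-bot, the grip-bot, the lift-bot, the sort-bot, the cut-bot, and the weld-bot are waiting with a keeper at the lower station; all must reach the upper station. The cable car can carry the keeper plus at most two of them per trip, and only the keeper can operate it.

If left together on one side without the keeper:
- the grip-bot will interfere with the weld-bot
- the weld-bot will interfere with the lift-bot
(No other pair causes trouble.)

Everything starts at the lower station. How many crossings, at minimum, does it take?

Counting alone: the keeper can take at most 2 across per trip to the upper station, so moving all 6 needs at least 3 loaded trips out, with a return between consecutive ones — at least 5 crossings.
The plan below uses exactly 5 crossings, so it is optimal:
1. Keeper goes to the upper station with the drill-bot and the weld-bot.
2. Keeper goes back to the lower station alone.
3. Keeper goes to the upper station with the cut-bot and the sort-bot.
4. Keeper goes back to the lower station alone.
5. Keeper goes to the upper station with the grip-bot and the lift-bot.

5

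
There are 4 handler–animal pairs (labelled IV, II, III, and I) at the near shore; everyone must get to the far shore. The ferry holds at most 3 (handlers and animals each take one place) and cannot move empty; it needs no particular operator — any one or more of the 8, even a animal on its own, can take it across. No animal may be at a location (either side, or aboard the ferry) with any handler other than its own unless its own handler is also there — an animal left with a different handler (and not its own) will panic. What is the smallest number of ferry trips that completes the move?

9

Counting alone: each trip to the far shore takes at most 3 across and each return brings at least 1 back, so after t trips out (and t−1 returns) at most 3t − (t−1) of the 8 are across; that first reaches 8 at t = 4, so at least 7 crossings are needed.
The safety rule pushes this higher. Following every safe sequence of crossings, the most of the 8 that can be at the far shore as the ferry arrives there on crossing 7 is 7 — never all 8.
So no plan with fewer than 9 crossings exists, and this one achieves 9:
1. animal IV and handler IV cross → the far shore.
2. handler IV crosses ← the near shore.
3. animal II, handler II, and handler IV cross → the far shore.
4. animal IV and handler IV cross ← the near shore.
5. handler I, handler III, and handler IV cross → the far shore.
6. animal II crosses ← the near shore.
7. animal II and animal IV cross → the far shore.
8. animal IV crosses ← the near shore.
9. animal I, animal III, and animal IV cross → the far shore.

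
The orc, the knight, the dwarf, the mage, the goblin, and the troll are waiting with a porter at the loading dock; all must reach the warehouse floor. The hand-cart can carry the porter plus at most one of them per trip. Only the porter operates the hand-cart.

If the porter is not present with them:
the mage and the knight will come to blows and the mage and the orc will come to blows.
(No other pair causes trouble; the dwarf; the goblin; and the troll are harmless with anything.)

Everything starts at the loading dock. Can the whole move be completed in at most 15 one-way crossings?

Yes

Yes — this plan uses 13 crossings (≤ 15):
1. Porter goes to the warehouse floor with the mage.  [the loading dock: the dwarf, the goblin, the knight, the orc, the troll | the warehouse floor: the mage]
2. Porter goes back to the loading dock alone.  [the loading dock: the dwarf, the goblin, the knight, the orc, the troll | the warehouse floor: the mage]
3. Porter goes to the warehouse floor with the orc.  [the loading dock: the dwarf, the goblin, the knight, the troll | the warehouse floor: the mage, the orc]
4. Porter goes back to the loading dock with the mage.  [the loading dock: the dwarf, the goblin, the knight, the mage, the troll | the warehouse floor: the orc]
5. Porter goes to the warehouse floor with the knight.  [the loading dock: the dwarf, the goblin, the mage, the troll | the warehouse floor: the knight, the orc]
6. Porter goes back to the loading dock alone.  [the loading dock: the dwarf, the goblin, the mage, the troll | the warehouse floor: the knight, the orc]
7. Porter goes to the warehouse floor with the dwarf.  [the loading dock: the goblin, the mage, the troll | the warehouse floor: the dwarf, the knight, the orc]
8. Porter goes back to the loading dock alone.  [the loading dock: the goblin, the mage, the troll | the warehouse floor: the dwarf, the knight, the orc]
9. Porter goes to the warehouse floor with the goblin.  [the loading dock: the mage, the troll | the warehouse floor: the dwarf, the goblin, the knight, the orc]
10. Porter goes back to the loading dock alone.  [the loading dock: the mage, the troll | the warehouse floor: the dwarf, the goblin, the knight, the orc]
11. Porter goes to the warehouse floor with the troll.  [the loading dock: the mage | the warehouse floor: the dwarf, the goblin, the knight, the orc, the troll]
12. Porter goes back to the loading dock alone.  [the loading dock: the mage | the warehouse floor: the dwarf, the goblin, the knight, the orc, the troll]
13. Porter goes to the warehouse floor with the mage.  [the loading dock: — | the warehouse floor: the dwarf, the goblin, the knight, the mage, the orc, the troll]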